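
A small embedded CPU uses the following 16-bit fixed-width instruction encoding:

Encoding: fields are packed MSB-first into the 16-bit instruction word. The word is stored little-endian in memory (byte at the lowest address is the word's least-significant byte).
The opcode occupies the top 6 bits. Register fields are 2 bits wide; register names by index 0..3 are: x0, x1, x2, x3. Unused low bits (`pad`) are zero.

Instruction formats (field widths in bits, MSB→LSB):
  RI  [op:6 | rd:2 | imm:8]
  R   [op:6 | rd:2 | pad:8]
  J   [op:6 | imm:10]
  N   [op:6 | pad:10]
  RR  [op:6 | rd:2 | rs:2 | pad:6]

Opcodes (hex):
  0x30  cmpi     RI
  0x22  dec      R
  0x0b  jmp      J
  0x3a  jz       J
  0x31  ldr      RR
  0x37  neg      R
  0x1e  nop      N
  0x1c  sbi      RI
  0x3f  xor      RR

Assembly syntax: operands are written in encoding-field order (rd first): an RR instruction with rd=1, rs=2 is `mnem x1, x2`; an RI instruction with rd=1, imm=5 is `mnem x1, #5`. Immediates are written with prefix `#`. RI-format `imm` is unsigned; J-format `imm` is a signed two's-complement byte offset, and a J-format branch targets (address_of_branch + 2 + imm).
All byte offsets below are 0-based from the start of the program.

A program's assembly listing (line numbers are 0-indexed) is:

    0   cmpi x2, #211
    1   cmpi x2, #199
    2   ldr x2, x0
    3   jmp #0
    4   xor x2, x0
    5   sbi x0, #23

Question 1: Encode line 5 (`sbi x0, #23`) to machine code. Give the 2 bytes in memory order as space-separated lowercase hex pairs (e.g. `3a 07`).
5. sbi fields op=0x1c:6|rd=0:2|imm=23:8 → word 7017h → 17 70

17 70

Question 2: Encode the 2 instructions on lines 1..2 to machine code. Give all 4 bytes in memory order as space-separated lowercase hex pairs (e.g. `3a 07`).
L1: cmpi op=0x30:6|rd=2:2|imm=199:8 ⇒ 0xc2c7 ⇒ little c7 c2
L2: ldr op=0x31:6|rd=2:2|rs=0:2|pad=0:6 ⇒ 0xc600 ⇒ little 00 c6

c7 c2 00 c6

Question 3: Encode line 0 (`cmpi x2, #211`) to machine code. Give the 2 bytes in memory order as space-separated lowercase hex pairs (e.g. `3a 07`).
d3 c2

line 0 (cmpi): pack op=0x30:6|rd=2:2|imm=211:8 = 0xc2d3; little→ d3 c2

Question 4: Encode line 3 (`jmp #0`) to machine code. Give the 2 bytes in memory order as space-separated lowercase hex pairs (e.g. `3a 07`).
line 3 (jmp): pack op=0xb:6|imm=0:10 = 0x2c00; little→ 00 2c

00 2c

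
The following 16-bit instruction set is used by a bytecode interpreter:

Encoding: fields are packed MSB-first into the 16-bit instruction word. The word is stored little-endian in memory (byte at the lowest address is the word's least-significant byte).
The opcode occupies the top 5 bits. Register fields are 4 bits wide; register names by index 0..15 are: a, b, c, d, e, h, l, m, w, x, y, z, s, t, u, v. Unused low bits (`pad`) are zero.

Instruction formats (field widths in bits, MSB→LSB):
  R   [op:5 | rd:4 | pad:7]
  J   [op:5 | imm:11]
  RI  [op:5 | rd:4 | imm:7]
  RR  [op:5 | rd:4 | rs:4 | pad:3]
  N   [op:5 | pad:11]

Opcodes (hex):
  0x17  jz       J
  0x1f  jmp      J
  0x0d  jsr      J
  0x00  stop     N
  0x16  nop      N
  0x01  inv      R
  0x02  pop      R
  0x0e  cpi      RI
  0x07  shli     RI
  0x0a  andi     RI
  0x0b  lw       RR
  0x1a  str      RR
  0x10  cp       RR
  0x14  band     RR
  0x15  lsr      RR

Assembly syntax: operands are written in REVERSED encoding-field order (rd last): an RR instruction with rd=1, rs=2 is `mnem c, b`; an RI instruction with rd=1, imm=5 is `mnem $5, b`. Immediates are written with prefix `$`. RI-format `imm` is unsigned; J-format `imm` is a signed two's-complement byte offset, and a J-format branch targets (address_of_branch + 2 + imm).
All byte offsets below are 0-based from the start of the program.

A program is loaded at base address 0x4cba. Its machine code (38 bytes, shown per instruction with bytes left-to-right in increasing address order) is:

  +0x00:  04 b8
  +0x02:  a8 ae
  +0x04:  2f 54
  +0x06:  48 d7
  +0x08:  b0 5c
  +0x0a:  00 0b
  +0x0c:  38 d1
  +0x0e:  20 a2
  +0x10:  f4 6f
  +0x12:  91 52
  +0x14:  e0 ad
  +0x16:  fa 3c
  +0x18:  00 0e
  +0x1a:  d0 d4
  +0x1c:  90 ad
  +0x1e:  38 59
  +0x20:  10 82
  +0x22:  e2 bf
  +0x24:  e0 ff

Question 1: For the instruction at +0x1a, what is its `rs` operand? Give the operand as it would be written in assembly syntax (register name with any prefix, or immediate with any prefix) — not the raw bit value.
y

[1a] d0 d4 → 0xd4d0
  top 5b → 0x1a → str [RR]
  rd@[10:7]=0x9 ⇒ x
  rs@[6:3]=0xa ⇒ y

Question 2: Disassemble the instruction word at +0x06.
str x, u

[06] 48 d7 → 0xd748
  opcode bits[15:11]=0x1a: str/RR
  rd@[10:7]=0xe ⇒ u
  rs@[6:3]=0x9 ⇒ x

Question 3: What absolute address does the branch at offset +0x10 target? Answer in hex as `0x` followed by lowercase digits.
0x4cc0

[10] f4 6f → 0x6ff4
  op=0x6ff4>>11=0xd ⇒ jsr (J)
  imm: (w>>0)&0x7ff=0x7f4 (s11→-12) → $-12
  target = base 0x4cba + off 0x10 + 2 + imm -12 = 0x4cc0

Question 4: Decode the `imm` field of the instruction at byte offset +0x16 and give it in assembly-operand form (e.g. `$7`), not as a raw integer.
+0x16: fa 3c ⇒ word 0x3cfa (little)
  top 5b → 0x7 → shli [RI]
  [10:7] rd=9 = x
  [6:0] imm=122 = $122

$122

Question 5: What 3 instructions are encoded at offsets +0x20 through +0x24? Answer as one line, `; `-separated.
cp c, e; jz $-30; jmp $-32

@+20  little-endian(10 82) = 0x8210
  opcode bits[15:11]=0x10: cp/RR
  [10:7] rd=4 = e
  [6:3] rs=2 = c
@+22  little-endian(e2 bf) = 0xbfe2
  opcode bits[15:11]=0x17: jz/J
  [10:0] imm=2018 (s11→-30) = $-30
@+24  little-endian(e0 ff) = 0xffe0
  opcode bits[15:11]=0x1f: jmp/J
  [10:0] imm=2016 (s11→-32) = $-32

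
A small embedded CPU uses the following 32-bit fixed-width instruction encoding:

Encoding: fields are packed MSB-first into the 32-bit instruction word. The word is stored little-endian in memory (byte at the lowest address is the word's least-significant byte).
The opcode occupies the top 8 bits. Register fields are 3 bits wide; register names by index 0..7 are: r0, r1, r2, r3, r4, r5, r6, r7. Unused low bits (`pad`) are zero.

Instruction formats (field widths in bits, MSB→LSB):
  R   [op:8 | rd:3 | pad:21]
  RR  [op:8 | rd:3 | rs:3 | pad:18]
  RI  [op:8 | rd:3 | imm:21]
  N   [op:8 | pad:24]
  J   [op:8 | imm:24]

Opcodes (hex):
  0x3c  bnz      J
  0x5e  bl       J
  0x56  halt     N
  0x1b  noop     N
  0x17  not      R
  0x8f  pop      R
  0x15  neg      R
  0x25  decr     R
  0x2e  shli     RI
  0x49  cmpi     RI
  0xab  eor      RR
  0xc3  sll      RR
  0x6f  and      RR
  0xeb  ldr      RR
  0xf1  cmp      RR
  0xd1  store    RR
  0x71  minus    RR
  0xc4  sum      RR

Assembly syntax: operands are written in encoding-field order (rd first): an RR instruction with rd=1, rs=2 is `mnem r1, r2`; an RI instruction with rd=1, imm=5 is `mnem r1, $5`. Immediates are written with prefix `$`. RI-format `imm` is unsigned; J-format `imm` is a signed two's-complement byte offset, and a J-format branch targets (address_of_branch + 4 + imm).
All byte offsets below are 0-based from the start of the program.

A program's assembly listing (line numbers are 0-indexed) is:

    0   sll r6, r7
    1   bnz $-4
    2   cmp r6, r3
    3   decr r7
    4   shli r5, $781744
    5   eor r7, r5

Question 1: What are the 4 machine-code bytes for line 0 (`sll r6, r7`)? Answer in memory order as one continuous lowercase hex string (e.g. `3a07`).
line 0 (sll): pack op=0xc3:8|rd=6:3|rs=7:3|pad=0:18 = 0xc3dc0000; little→ 00 00 dc c3

0000dcc3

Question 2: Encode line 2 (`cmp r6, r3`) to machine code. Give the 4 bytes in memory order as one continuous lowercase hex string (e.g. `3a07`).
line 2 (cmp): pack op=0xf1:8|rd=6:3|rs=3:3|pad=0:18 = 0xf1cc0000; little→ 00 00 cc f1

0000ccf1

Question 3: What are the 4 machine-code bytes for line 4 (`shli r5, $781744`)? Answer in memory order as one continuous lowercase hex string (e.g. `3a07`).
b0edab2e

line 4 (shli): pack op=0x2e:8|rd=5:3|imm=781744:21 = 0x2eabedb0; little→ b0 ed ab 2e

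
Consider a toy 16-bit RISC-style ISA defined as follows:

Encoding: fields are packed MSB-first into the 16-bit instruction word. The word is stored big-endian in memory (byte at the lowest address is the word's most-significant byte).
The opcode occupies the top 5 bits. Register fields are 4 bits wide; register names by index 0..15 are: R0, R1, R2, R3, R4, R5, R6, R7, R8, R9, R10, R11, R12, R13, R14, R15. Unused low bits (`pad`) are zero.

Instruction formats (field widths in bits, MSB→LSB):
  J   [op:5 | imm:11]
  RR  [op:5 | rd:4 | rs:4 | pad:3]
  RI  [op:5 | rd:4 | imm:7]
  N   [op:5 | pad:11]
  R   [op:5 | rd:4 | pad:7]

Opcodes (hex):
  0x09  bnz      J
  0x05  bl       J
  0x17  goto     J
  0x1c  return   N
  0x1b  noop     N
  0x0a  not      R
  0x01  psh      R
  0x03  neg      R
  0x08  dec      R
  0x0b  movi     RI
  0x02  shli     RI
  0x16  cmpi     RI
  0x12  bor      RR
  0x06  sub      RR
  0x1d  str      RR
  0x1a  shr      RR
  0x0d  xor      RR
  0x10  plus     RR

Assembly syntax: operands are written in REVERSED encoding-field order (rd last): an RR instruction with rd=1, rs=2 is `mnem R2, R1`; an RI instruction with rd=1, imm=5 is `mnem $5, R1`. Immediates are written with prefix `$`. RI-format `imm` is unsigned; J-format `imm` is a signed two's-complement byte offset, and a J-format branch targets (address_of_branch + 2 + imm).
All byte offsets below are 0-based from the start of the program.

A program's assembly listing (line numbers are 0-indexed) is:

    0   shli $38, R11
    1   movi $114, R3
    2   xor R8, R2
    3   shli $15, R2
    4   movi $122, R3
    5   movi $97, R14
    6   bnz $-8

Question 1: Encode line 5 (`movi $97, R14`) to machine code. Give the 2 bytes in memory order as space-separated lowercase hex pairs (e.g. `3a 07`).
line 5 (movi): pack op=0xb:5|rd=14:4|imm=97:7 = 0x5f61; big→ 5f 61

5f 61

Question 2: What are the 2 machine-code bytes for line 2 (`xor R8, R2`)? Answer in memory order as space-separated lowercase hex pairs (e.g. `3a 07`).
69 40

line 2 (xor): pack op=0xd:5|rd=2:4|rs=8:4|pad=0:3 = 0x6940; big→ 69 40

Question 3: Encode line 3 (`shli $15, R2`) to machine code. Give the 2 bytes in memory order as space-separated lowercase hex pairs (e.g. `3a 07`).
3. shli fields op=0x2:5|rd=2:4|imm=15:7 → word 110fh → 11 0f

11 0f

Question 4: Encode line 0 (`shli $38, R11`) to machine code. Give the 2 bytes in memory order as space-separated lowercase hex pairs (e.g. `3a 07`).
L0: shli op=0x2:5|rd=11:4|imm=38:7 ⇒ 0x15a6 ⇒ big 15 a6

15 a6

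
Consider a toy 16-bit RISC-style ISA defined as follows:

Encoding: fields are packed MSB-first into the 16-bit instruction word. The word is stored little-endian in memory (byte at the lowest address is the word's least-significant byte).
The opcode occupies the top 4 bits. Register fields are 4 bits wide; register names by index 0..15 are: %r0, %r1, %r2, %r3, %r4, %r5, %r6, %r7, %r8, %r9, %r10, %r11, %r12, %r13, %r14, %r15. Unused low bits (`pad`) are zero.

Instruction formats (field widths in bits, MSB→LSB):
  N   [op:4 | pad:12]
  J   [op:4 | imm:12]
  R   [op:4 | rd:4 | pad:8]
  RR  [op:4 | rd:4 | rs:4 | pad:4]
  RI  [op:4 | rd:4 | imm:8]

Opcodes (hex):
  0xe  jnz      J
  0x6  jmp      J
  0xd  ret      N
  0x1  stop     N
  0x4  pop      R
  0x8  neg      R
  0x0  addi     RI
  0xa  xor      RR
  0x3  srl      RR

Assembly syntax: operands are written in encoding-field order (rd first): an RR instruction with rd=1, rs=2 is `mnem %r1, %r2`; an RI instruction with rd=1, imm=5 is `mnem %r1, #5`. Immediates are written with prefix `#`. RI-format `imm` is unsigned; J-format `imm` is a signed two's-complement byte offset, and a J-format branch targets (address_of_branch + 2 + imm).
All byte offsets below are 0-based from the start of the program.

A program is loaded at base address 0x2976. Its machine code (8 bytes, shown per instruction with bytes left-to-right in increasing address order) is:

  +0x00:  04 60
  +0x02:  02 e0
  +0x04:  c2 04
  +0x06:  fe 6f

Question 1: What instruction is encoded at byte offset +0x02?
jnz #2

off 0x02: read 02 e0 as little → 0xe002
  top 4b → 0xe → jnz [J]
  [11:0] imm=2 = #2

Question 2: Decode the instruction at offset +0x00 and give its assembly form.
jmp #4

@+00  little-endian(04 60) = 0x6004
  op=0x6004>>12=0x6 ⇒ jmp (J)
  imm: (w>>0)&0xfff=0x4 → #4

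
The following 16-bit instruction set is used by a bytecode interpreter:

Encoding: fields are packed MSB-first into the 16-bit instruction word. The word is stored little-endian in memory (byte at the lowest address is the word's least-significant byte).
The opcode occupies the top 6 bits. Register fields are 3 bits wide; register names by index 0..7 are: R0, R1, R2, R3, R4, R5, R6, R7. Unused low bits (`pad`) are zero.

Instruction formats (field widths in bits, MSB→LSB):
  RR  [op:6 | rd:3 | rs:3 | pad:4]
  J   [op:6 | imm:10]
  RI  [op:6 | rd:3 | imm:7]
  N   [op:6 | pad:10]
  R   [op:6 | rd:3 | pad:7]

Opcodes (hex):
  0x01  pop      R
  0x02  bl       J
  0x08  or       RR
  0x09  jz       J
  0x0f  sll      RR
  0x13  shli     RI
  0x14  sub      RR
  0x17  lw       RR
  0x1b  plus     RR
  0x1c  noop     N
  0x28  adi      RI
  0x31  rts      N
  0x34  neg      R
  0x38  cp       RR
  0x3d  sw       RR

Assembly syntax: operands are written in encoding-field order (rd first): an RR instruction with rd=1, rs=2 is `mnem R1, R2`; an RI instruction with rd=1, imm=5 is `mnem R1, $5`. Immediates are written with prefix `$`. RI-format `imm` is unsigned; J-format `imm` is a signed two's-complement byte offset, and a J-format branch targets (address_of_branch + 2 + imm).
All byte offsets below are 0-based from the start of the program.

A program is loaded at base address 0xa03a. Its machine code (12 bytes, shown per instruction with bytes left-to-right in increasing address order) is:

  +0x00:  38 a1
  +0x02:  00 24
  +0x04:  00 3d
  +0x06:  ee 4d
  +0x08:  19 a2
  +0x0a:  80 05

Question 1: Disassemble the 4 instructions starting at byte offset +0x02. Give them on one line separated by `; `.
jz $0; sll R2, R0; shli R3, $110; adi R4, $25

+0x02: 00 24 ⇒ word 0x2400 (little)
  top 6b → 0x9 → jz [J]
  imm@[9:0]=0x0 ⇒ $0
+0x04: 00 3d ⇒ word 0x3d00 (little)
  top 6b → 0xf → sll [RR]
  rd@[9:7]=0x2 ⇒ R2
  rs@[6:4]=0x0 ⇒ R0
+0x06: ee 4d ⇒ word 0x4dee (little)
  top 6b → 0x13 → shli [RI]
  rd@[9:7]=0x3 ⇒ R3
  imm@[6:0]=0x6e ⇒ $110
+0x08: 19 a2 ⇒ word 0xa219 (little)
  top 6b → 0x28 → adi [RI]
  rd@[9:7]=0x4 ⇒ R4
  imm@[6:0]=0x19 ⇒ $25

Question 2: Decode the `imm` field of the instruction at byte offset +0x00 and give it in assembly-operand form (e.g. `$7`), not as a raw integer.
@+00  little-endian(38 a1) = 0xa138
  op=0xa138>>10=0x28 ⇒ adi (RI)
  [9:7] rd=2 = R2
  [6:0] imm=56 = $56

$56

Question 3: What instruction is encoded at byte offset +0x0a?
pop R3

+0x0a: 80 05 ⇒ word 0x0580 (little)
  top 6b → 0x1 → pop [R]
  rd@[9:7]=0x3 ⇒ R3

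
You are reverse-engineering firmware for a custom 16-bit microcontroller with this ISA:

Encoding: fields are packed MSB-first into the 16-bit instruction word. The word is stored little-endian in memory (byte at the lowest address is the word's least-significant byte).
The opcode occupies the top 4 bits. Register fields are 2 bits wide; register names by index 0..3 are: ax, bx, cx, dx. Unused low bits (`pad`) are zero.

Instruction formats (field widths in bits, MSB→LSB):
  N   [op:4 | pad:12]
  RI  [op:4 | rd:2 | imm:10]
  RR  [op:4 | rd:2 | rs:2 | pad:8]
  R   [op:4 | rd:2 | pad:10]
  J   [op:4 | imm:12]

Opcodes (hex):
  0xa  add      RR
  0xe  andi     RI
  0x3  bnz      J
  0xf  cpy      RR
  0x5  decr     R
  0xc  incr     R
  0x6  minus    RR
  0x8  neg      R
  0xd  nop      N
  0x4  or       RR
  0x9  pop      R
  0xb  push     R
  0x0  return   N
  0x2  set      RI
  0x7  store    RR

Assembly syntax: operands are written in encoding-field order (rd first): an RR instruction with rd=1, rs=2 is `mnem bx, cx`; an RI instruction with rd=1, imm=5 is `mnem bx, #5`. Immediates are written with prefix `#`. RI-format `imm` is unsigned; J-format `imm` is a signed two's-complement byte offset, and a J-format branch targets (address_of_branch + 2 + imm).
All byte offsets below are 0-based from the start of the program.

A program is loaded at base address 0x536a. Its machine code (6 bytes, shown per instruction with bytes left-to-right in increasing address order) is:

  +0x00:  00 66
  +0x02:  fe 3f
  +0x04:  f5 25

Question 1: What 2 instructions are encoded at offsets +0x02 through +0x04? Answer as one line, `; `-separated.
bnz #-2; set bx, #501

+0x02: fe 3f ⇒ word 0x3ffe (little)
  op=0x3ffe>>12=0x3 ⇒ bnz (J)
  imm: (w>>0)&0xfff=0xffe (s12→-2) → #-2
+0x04: f5 25 ⇒ word 0x25f5 (little)
  op=0x25f5>>12=0x2 ⇒ set (RI)
  rd: (w>>10)&0x3=0x1 → bx
  imm: (w>>0)&0x3ff=0x1f5 → #501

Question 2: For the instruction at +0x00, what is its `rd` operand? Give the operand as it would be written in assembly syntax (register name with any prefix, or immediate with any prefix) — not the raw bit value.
bx

+0x00: 00 66 ⇒ word 0x6600 (little)
  top 4b → 0x6 → minus [RR]
  rd: (w>>10)&0x3=0x1 → bx
  rs: (w>>8)&0x3=0x2 → cx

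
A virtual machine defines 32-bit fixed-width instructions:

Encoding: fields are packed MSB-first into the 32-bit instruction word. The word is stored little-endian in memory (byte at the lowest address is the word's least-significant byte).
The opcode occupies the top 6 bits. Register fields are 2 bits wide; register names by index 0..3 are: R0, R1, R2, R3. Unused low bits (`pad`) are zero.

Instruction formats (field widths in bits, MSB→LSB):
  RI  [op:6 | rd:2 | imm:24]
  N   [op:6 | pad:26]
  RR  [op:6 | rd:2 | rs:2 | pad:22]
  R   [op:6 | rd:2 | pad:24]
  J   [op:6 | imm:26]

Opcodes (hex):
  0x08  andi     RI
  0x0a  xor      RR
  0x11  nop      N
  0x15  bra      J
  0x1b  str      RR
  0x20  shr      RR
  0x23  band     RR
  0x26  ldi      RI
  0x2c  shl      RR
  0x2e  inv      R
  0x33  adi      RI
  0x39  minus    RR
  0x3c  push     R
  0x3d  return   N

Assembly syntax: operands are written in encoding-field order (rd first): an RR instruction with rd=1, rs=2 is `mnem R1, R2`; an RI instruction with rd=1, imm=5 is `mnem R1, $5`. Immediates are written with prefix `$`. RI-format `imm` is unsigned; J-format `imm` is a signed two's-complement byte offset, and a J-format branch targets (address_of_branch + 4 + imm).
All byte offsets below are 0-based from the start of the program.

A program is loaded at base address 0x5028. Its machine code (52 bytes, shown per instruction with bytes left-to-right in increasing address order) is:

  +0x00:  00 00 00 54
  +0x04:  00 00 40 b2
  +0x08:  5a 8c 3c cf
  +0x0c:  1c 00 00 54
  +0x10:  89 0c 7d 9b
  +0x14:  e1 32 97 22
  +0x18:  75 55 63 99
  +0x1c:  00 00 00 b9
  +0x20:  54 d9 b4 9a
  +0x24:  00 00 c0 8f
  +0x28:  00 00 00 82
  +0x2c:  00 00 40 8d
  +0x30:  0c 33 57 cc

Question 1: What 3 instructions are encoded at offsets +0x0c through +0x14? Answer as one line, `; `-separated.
bra $28; ldi R3, $8195209; andi R2, $9908961

@+0c  little-endian(1c 00 00 54) = 0x5400001c
  op=0x5400001c>>26=0x15 ⇒ bra (J)
  [25:0] imm=28 = $28
@+10  little-endian(89 0c 7d 9b) = 0x9b7d0c89
  op=0x9b7d0c89>>26=0x26 ⇒ ldi (RI)
  [25:24] rd=3 = R3
  [23:0] imm=8195209 = $8195209
@+14  little-endian(e1 32 97 22) = 0x229732e1
  op=0x229732e1>>26=0x8 ⇒ andi (RI)
  [25:24] rd=2 = R2
  [23:0] imm=9908961 = $9908961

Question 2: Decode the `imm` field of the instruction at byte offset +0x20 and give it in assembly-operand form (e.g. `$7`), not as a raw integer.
off 0x20: read 54 d9 b4 9a as little → 0x9ab4d954
  op=0x9ab4d954>>26=0x26 ⇒ ldi (RI)
  rd@[25:24]=0x2 ⇒ R2
  imm@[23:0]=0xb4d954 ⇒ $11852116

$11852116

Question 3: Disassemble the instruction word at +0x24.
off 0x24: read 00 00 c0 8f as little → 0x8fc00000
  opcode bits[31:26]=0x23: band/RR
  rd@[25:24]=0x3 ⇒ R3
  rs@[23:22]=0x3 ⇒ R3

band R3, R3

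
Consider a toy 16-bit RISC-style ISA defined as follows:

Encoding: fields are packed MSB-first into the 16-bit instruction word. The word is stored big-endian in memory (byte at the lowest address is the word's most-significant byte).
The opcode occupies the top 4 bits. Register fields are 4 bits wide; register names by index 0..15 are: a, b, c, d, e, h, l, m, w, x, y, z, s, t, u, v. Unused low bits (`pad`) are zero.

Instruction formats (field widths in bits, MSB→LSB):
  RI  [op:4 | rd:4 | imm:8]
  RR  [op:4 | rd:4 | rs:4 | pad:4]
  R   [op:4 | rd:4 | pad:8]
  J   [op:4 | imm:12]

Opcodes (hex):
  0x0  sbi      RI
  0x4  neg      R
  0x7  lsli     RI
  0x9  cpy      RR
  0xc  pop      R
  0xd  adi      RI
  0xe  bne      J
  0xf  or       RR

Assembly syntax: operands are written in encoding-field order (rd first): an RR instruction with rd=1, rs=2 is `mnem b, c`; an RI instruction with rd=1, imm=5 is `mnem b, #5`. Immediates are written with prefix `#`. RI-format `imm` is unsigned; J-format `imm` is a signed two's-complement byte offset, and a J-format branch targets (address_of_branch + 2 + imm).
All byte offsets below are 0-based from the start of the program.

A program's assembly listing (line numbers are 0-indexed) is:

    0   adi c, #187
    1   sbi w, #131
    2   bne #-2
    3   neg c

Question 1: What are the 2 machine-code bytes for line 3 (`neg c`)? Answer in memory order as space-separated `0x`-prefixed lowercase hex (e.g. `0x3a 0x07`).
L3: neg op=0x4:4|rd=2:4|pad=0:8 ⇒ 0x4200 ⇒ big 42 00

0x42 0x00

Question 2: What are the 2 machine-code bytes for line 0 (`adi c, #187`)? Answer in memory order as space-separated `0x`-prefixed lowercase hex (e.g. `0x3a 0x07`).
L0: adi op=0xd:4|rd=2:4|imm=187:8 ⇒ 0xd2bb ⇒ big d2 bb

0xd2 0xbb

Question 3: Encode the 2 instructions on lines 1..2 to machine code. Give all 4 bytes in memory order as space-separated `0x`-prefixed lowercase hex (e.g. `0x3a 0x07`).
0x08 0x83 0xef 0xfe

line 1 (sbi): pack op=0x0:4|rd=8:4|imm=131:8 = 0x0883; big→ 08 83
line 2 (bne): pack op=0xe:4|imm=-2:12 = 0xeffe; big→ ef fe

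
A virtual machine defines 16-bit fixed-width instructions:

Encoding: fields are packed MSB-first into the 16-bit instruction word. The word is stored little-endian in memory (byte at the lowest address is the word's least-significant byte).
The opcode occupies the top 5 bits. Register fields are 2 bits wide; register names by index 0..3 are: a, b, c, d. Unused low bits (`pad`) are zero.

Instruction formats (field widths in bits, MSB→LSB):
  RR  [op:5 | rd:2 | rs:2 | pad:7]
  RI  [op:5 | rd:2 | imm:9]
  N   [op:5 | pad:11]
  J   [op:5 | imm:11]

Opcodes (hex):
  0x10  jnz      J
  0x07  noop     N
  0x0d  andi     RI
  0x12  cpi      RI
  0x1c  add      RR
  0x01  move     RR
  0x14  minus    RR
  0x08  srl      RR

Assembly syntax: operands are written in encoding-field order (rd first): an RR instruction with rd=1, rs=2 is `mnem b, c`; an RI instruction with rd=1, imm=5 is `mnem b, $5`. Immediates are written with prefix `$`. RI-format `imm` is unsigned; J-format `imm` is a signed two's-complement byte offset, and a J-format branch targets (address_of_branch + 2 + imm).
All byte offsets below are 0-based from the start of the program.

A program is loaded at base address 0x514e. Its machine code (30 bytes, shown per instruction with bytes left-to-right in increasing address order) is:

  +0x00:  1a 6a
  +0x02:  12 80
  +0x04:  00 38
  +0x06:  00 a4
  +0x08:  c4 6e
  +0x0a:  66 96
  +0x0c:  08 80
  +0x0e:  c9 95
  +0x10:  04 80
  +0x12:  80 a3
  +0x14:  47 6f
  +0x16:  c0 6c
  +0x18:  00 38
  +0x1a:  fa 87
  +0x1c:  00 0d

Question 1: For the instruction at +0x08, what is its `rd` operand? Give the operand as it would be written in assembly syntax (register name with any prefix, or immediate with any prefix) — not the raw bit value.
+0x08: c4 6e ⇒ word 0x6ec4 (little)
  opcode bits[15:11]=0xd: andi/RI
  rd@[10:9]=0x3 ⇒ d
  imm@[8:0]=0xc4 ⇒ $196

d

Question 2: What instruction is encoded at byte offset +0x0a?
cpi d, $102

@+0a  little-endian(66 96) = 0x9666
  opcode bits[15:11]=0x12: cpi/RI
  [10:9] rd=3 = d
  [8:0] imm=102 = $102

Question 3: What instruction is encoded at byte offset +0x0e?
off 0x0e: read c9 95 as little → 0x95c9
  op=0x95c9>>11=0x12 ⇒ cpi (RI)
  [10:9] rd=2 = c
  [8:0] imm=457 = $457

cpi c, $457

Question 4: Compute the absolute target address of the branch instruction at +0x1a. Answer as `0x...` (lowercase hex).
0x5164

+0x1a: fa 87 ⇒ word 0x87fa (little)
  top 5b → 0x10 → jnz [J]
  imm@[10:0]=0x7fa (s11→-6) ⇒ $-6
  target = base 0x514e + off 0x1a + 2 + imm -6 = 0x5164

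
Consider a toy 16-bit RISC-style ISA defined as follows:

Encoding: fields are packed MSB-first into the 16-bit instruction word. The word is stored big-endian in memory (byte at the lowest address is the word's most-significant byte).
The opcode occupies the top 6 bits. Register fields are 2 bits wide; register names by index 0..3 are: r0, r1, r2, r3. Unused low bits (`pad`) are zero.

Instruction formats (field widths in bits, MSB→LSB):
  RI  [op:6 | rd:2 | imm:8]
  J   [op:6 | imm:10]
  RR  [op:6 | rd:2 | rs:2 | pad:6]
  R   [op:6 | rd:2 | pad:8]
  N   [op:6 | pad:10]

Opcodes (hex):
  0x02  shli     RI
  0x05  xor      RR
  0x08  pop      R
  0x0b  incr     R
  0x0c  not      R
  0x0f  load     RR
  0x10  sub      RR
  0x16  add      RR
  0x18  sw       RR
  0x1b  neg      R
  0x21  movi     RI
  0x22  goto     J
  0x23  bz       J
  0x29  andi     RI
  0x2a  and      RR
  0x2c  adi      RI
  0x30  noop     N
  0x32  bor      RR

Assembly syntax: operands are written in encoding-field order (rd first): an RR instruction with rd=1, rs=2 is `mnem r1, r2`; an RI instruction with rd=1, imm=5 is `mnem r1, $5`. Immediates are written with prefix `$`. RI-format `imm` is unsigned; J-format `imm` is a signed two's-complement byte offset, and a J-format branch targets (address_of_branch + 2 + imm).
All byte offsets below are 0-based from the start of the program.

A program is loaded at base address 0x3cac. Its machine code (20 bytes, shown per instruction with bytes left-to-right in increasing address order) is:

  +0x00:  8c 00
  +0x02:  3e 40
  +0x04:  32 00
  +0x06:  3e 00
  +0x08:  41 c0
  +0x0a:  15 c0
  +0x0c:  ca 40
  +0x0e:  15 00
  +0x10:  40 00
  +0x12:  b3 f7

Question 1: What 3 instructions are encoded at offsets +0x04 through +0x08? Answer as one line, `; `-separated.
+0x04: 32 00 ⇒ word 0x3200 (big)
  opcode bits[15:10]=0xc: not/R
  [9:8] rd=2 = r2
+0x06: 3e 00 ⇒ word 0x3e00 (big)
  opcode bits[15:10]=0xf: load/RR
  [9:8] rd=2 = r2
  [7:6] rs=0 = r0
+0x08: 41 c0 ⇒ word 0x41c0 (big)
  opcode bits[15:10]=0x10: sub/RR
  [9:8] rd=1 = r1
  [7:6] rs=3 = r3

not r2; load r2, r0; sub r1, r3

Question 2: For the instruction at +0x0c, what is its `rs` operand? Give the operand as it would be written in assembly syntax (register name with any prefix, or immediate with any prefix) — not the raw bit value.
+0x0c: ca 40 ⇒ word 0xca40 (big)
  top 6b → 0x32 → bor [RR]
  rd@[9:8]=0x2 ⇒ r2
  rs@[7:6]=0x1 ⇒ r1

r1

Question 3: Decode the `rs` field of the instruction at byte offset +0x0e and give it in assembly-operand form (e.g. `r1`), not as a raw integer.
r0

+0x0e: 15 00 ⇒ word 0x1500 (big)
  top 6b → 0x5 → xor [RR]
  rd: (w>>8)&0x3=0x1 → r1
  rs: (w>>6)&0x3=0x0 → r0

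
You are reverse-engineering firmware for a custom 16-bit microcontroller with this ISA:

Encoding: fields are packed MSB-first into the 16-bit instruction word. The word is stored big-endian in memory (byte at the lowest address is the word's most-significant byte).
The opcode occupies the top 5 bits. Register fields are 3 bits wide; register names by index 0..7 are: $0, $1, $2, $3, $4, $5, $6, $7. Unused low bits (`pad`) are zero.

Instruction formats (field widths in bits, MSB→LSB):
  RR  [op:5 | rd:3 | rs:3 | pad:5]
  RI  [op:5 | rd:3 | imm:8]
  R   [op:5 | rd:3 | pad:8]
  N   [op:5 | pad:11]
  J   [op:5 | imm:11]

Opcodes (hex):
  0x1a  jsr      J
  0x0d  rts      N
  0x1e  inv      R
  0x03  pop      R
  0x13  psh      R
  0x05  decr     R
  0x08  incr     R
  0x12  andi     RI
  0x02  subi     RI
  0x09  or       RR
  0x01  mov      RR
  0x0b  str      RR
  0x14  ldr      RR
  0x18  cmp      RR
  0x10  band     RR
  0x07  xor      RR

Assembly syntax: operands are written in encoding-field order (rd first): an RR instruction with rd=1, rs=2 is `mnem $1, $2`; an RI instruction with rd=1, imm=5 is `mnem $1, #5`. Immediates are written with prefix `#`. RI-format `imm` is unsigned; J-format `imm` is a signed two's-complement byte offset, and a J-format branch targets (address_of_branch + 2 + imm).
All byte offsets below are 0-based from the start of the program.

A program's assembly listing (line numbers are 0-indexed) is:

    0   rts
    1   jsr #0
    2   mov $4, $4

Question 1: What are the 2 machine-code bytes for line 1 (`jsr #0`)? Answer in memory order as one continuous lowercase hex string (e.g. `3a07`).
1. jsr fields op=0x1a:5|imm=0:11 → word d000h → d0 00

d000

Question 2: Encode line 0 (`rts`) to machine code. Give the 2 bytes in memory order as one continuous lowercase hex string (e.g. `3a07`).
L0: rts op=0xd:5|pad=0:11 ⇒ 0x6800 ⇒ big 68 00

6800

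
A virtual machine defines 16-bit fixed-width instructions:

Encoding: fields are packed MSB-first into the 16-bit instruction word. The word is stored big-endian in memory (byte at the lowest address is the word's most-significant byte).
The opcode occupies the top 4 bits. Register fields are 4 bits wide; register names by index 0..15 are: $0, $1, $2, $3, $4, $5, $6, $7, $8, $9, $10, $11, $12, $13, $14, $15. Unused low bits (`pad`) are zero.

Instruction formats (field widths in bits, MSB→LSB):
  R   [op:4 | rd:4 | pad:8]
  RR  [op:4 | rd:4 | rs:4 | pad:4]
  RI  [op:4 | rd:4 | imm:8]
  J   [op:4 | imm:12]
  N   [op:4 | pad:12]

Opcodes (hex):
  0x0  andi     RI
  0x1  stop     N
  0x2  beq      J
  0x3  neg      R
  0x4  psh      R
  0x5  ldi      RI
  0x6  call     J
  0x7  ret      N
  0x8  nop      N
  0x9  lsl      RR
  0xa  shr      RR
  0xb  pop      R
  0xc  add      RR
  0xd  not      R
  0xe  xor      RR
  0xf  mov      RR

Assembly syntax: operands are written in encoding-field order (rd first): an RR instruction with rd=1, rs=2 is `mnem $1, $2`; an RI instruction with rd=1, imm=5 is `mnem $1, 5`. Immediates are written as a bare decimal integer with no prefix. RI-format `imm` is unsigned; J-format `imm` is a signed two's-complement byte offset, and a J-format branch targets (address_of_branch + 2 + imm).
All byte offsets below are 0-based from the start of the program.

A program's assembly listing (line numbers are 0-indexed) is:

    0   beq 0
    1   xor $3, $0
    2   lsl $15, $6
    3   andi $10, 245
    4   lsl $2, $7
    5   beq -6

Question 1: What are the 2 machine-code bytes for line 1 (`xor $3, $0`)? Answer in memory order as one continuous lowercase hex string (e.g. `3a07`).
e300

line 1 (xor): pack op=0xe:4|rd=3:4|rs=0:4|pad=0:4 = 0xe300; big→ e3 00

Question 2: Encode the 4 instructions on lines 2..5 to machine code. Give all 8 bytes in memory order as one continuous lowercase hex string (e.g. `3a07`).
2. lsl fields op=0x9:4|rd=15:4|rs=6:4|pad=0:4 → word 9f60h → 9f 60
3. andi fields op=0x0:4|rd=10:4|imm=245:8 → word 0af5h → 0a f5
4. lsl fields op=0x9:4|rd=2:4|rs=7:4|pad=0:4 → word 9270h → 92 70
5. beq fields op=0x2:4|imm=-6:12 → word 2ffah → 2f fa

9f600af592702ffa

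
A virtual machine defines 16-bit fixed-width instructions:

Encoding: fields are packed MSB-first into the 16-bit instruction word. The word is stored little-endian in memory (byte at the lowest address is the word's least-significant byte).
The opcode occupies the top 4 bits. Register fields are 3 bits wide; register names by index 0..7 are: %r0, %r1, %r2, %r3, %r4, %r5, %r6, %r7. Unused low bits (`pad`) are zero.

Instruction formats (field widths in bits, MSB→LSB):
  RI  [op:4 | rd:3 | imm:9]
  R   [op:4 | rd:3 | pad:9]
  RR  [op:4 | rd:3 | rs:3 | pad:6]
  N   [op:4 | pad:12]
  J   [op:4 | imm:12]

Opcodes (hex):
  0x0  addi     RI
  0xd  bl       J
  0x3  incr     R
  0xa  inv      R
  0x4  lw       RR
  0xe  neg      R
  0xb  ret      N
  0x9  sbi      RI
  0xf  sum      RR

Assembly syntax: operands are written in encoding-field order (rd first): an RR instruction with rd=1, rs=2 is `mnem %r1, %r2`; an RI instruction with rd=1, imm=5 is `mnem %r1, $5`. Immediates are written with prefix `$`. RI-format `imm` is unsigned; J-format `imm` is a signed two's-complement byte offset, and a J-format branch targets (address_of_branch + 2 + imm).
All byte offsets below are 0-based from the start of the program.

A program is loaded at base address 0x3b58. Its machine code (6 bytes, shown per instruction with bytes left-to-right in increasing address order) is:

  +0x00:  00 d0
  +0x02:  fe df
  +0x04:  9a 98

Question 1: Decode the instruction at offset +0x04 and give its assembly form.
[04] 9a 98 → 0x989a
  top 4b → 0x9 → sbi [RI]
  [11:9] rd=4 = %r4
  [8:0] imm=154 = $154

sbi %r4, $154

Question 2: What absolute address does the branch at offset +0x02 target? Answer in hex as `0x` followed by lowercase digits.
+0x02: fe df ⇒ word 0xdffe (little)
  opcode bits[15:12]=0xd: bl/J
  imm@[11:0]=0xffe (s12→-2) ⇒ $-2
  target = base 0x3b58 + off 0x02 + 2 + imm -2 = 0x3b5a

0x3b5a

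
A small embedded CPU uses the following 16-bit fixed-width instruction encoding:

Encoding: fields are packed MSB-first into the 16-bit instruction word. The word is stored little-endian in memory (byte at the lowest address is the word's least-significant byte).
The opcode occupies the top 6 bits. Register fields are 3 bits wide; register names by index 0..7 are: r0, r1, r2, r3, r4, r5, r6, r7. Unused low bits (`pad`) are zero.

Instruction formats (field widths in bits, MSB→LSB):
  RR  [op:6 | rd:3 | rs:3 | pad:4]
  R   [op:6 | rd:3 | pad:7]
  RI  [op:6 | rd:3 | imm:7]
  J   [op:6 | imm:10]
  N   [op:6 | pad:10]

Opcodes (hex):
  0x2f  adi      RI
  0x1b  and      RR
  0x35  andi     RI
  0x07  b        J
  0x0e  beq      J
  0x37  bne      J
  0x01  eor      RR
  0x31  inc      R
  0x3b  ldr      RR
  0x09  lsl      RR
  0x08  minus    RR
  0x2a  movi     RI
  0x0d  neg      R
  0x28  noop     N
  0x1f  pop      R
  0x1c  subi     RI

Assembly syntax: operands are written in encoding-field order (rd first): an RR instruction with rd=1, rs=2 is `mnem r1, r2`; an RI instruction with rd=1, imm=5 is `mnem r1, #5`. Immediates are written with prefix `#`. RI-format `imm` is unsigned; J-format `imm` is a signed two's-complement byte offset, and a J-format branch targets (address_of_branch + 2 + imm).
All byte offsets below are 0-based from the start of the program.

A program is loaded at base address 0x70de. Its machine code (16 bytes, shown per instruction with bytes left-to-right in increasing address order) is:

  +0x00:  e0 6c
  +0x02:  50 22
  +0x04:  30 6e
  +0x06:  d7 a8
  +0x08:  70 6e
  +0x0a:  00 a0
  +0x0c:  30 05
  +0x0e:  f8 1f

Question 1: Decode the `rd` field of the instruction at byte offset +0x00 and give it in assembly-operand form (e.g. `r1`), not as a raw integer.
+0x00: e0 6c ⇒ word 0x6ce0 (little)
  op=0x6ce0>>10=0x1b ⇒ and (RR)
  rd: (w>>7)&0x7=0x1 → r1
  rs: (w>>4)&0x7=0x6 → r6

r1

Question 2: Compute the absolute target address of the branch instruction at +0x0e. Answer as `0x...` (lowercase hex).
0x70e6

off 0x0e: read f8 1f as little → 0x1ff8
  top 6b → 0x7 → b [J]
  [9:0] imm=1016 (s10→-8) = #-8
  target = base 0x70de + off 0x0e + 2 + imm -8 = 0x70e6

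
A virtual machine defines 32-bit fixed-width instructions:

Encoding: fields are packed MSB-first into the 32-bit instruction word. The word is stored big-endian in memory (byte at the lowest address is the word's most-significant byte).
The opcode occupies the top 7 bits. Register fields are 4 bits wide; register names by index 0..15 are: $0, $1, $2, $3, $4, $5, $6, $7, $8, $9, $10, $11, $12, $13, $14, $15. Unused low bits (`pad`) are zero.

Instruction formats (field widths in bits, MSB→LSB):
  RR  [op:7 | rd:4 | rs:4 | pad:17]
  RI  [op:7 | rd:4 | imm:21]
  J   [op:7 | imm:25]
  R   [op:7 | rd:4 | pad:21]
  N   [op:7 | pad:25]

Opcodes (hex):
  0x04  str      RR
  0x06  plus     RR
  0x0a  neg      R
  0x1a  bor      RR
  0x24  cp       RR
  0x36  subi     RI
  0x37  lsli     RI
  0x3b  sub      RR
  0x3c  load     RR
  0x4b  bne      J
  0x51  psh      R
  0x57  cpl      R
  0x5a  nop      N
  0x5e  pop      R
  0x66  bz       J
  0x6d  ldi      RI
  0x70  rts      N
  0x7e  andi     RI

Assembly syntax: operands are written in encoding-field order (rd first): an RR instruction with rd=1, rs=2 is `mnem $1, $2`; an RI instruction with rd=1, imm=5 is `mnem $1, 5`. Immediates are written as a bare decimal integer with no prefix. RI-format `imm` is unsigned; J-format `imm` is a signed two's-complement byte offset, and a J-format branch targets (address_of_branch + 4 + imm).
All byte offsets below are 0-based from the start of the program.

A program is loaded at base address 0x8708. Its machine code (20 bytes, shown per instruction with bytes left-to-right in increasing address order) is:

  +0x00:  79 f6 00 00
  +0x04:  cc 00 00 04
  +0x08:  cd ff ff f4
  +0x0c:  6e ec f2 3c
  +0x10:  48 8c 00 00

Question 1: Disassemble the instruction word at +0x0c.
off 0x0c: read 6e ec f2 3c as big → 0x6eecf23c
  op=0x6eecf23c>>25=0x37 ⇒ lsli (RI)
  rd@[24:21]=0x7 ⇒ $7
  imm@[20:0]=0xcf23c ⇒ 848444

lsli $7, 848444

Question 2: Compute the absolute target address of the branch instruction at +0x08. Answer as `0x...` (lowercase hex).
@+08  big-endian(cd ff ff f4) = 0xcdfffff4
  top 7b → 0x66 → bz [J]
  imm: (w>>0)&0x1ffffff=0x1fffff4 (s25→-12) → -12
  target = base 0x8708 + off 0x08 + 4 + imm -12 = 0x8708

0x8708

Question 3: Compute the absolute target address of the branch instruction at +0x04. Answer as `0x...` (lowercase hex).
off 0x04: read cc 00 00 04 as big → 0xcc000004
  op=0xcc000004>>25=0x66 ⇒ bz (J)
  imm: (w>>0)&0x1ffffff=0x4 → 4
  target = base 0x8708 + off 0x04 + 4 + imm 4 = 0x8714

0x8714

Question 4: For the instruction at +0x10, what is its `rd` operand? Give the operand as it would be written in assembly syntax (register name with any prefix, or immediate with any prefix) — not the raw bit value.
$4

@+10  big-endian(48 8c 00 00) = 0x488c0000
  top 7b → 0x24 → cp [RR]
  [24:21] rd=4 = $4
  [20:17] rs=6 = $6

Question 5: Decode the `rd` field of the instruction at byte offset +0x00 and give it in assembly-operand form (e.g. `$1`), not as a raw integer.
+0x00: 79 f6 00 00 ⇒ word 0x79f60000 (big)
  op=0x79f60000>>25=0x3c ⇒ load (RR)
  rd: (w>>21)&0xf=0xf → $15
  rs: (w>>17)&0xf=0xb → $11

$15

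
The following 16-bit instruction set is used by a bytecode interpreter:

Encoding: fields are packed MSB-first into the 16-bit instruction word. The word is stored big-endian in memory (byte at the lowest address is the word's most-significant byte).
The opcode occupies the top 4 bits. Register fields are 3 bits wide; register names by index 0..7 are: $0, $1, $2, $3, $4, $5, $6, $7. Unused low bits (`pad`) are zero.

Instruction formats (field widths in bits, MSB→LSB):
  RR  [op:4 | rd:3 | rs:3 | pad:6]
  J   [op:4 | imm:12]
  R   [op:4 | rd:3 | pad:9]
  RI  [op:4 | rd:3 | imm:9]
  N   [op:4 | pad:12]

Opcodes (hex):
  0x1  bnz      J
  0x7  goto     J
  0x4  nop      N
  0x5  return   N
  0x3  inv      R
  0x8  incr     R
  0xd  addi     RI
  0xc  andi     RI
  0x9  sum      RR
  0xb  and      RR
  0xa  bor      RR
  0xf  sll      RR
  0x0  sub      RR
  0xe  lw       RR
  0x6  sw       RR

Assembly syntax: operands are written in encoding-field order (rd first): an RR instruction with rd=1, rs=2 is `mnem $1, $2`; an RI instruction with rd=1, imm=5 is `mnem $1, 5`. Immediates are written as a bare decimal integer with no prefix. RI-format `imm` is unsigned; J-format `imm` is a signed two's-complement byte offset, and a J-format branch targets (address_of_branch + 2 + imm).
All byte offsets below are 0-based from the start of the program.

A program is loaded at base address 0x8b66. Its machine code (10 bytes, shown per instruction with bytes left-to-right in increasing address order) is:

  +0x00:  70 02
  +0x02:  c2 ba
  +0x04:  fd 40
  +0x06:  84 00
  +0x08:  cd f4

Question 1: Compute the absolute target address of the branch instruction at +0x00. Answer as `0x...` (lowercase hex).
off 0x00: read 70 02 as big → 0x7002
  opcode bits[15:12]=0x7: goto/J
  imm@[11:0]=0x2 ⇒ 2
  target = base 0x8b66 + off 0x00 + 2 + imm 2 = 0x8b6a

0x8b6a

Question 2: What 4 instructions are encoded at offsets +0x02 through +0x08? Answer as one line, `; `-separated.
+0x02: c2 ba ⇒ word 0xc2ba (big)
  top 4b → 0xc → andi [RI]
  rd: (w>>9)&0x7=0x1 → $1
  imm: (w>>0)&0x1ff=0xba → 186
+0x04: fd 40 ⇒ word 0xfd40 (big)
  top 4b → 0xf → sll [RR]
  rd: (w>>9)&0x7=0x6 → $6
  rs: (w>>6)&0x7=0x5 → $5
+0x06: 84 00 ⇒ word 0x8400 (big)
  top 4b → 0x8 → incr [R]
  rd: (w>>9)&0x7=0x2 → $2
+0x08: cd f4 ⇒ word 0xcdf4 (big)
  top 4b → 0xc → andi [RI]
  rd: (w>>9)&0x7=0x6 → $6
  imm: (w>>0)&0x1ff=0x1f4 → 500

andi $1, 186; sll $6, $5; incr $2; andi $6, 500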